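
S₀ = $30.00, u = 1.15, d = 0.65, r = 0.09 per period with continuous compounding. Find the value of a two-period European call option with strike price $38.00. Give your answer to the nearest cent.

Risk-neutral probability p = (e^0.09 − 0.65)/(1.15 − 0.65) = 0.4442/0.5000 = 0.8883
Terminal stock prices: S_uu = 39.67, S_ud = 22.43, S_dd = 12.68
Terminal payoffs (S − K): max(1.675, 0) = 1.675, max(-15.57, 0) = 0, max(-25.32, 0) = 0
Node u (S = 34.5): V_u = e^(−0.09)·[0.8883·1.6750 + 0.1117·0.0000] = 1.3599
Node d (S = 19.5): V_d = e^(−0.09)·[0.8883·0.0000 + 0.1117·0.0000] = 0.0000
Node 0 (S = 30): V_0 = e^(−0.09)·[0.8883·1.3599 + 0.1117·0.0000] = 1.1041

$1.10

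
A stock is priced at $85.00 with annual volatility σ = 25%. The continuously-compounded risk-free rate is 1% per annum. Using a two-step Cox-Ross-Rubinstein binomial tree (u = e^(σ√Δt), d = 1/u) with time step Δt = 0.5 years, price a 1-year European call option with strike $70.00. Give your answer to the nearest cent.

$18.56

CRR parameters: u = e^(σ√Δt) = e^(0.25·√0.5) = 1.1934, d = 1/u = 0.8380
Per-period rate: rΔt = 0.01·0.5 = 0.005, so R = e^0.005 = 1.0050
Risk-neutral probability p = (e^0.005 − 0.8380)/(1.1934 − 0.8380) = 0.1670/0.3554 = 0.4700
Terminal stock prices: S_uu = 121.1, S_ud = 85, S_dd = 59.69
Terminal payoffs (S − K): max(51.05, 0) = 51.05, max(15, 0) = 15, max(-10.31, 0) = 0
Node u (S = 101.4): V_u = e^(−0.005)·[0.4700·51.0501 + 0.5300·15.0000] = 31.7851
Node d (S = 71.23): V_d = e^(−0.005)·[0.4700·15.0000 + 0.5300·0.0000] = 7.0152
Node 0 (S = 85): V_0 = e^(−0.005)·[0.4700·31.7851 + 0.5300·7.0152] = 18.5646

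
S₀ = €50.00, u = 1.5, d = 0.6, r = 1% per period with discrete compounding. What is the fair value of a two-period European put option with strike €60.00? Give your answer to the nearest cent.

Risk-neutral probability p = (1 + 0.01 − 0.6)/(1.5 − 0.6) = 0.4100/0.9000 = 0.4556
Terminal stock prices: S_uu = 112.5, S_ud = 45, S_dd = 18
Terminal payoffs (K − S): max(-52.5, 0) = 0, max(15, 0) = 15, max(42, 0) = 42
Node u (S = 75): V_u = 1/1.01·[0.4556·0.0000 + 0.5444·15.0000] = 8.0858
Node d (S = 30): V_d = 1/1.01·[0.4556·15.0000 + 0.5444·42.0000] = 29.4059
Node 0 (S = 50): V_0 = 1/1.01·[0.4556·8.0858 + 0.5444·29.4059] = 19.4985

€19.50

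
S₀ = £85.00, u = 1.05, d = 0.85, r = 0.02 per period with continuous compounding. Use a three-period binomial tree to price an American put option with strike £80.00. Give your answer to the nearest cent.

£1.67

Risk-neutral probability p = (e^0.02 − 0.85)/(1.05 − 0.85) = 0.1702/0.2000 = 0.8510
Terminal stock prices: S_uuu = 98.4, S_uud = 79.66, S_udd = 64.48, S_ddd = 52.2
Terminal payoffs (K − S): max(-18.4, 0) = 0, max(0.3444, 0) = 0.3444, max(15.52, 0) = 15.52, max(27.8, 0) = 27.8
Node uu (S = 93.71): continuation = e^(−0.02)·[0.8510·0.0000 + 0.1490·0.3444] = 0.0503; exercise value = 0.0000 ≤ continuation, so V_uu = 0.0503
Node ud (S = 75.86): continuation = e^(−0.02)·[0.8510·0.3444 + 0.1490·15.5169] = 2.5534; exercise value = 4.1375 > continuation, so V_ud = 4.1375 (exercise)
Node dd (S = 61.41): continuation = e^(−0.02)·[0.8510·15.5169 + 0.1490·27.7994] = 17.0034; exercise value = 18.5875 > continuation, so V_dd = 18.5875 (exercise)
Node u (S = 89.25): continuation = e^(−0.02)·[0.8510·0.0503 + 0.1490·4.1375] = 0.6462; exercise value = 0.0000 ≤ continuation, so V_u = 0.6462
Node d (S = 72.25): continuation = e^(−0.02)·[0.8510·4.1375 + 0.1490·18.5875] = 6.1659; exercise value = 7.7500 > continuation, so V_d = 7.7500 (exercise)
Node 0 (S = 85): continuation = e^(−0.02)·[0.8510·0.6462 + 0.1490·7.7500] = 1.6709; exercise value = 0.0000 ≤ continuation, so V_0 = 1.6709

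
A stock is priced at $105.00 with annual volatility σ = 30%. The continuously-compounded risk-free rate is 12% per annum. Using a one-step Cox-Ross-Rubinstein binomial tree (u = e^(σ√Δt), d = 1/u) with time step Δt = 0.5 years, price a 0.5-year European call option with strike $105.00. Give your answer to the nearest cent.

$13.83

CRR parameters: u = e^(σ√Δt) = e^(0.3·√0.5) = 1.2363, d = 1/u = 0.8089
Per-period rate: rΔt = 0.12·0.5 = 0.06, so R = e^0.06 = 1.0618
Risk-neutral probability p = (e^0.06 − 0.8089)/(1.2363 − 0.8089) = 0.2530/0.4275 = 0.5918
Terminal stock prices: S_u = 129.8, S_d = 84.93
Terminal payoffs (S − K): max(24.81, 0) = 24.81, max(-20.07, 0) = 0
Node 0 (S = 105): V_0 = e^(−0.06)·[0.5918·24.8127 + 0.4082·0.0000] = 13.8296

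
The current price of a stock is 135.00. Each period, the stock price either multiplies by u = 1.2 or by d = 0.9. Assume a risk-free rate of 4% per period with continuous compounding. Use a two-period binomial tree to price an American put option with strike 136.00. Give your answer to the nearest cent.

7.39

Risk-neutral probability p = (e^0.04 − 0.9)/(1.2 − 0.9) = 0.1408/0.3000 = 0.4694
Terminal stock prices: S_uu = 194.4, S_ud = 145.8, S_dd = 109.4
Terminal payoffs (K − S): max(-58.4, 0) = 0, max(-9.8, 0) = 0, max(26.65, 0) = 26.65
Node u (S = 162): continuation = e^(−0.04)·[0.4694·0.0000 + 0.5306·0.0000] = 0.0000; exercise value = 0.0000 ≤ continuation, so V_u = 0.0000
Node d (S = 121.5): continuation = e^(−0.04)·[0.4694·0.0000 + 0.5306·26.6500] = 13.5868; exercise value = 14.5000 > continuation, so V_d = 14.5000 (exercise)
Node 0 (S = 135): continuation = e^(−0.04)·[0.4694·0.0000 + 0.5306·14.5000] = 7.3925; exercise value = 1.0000 ≤ continuation, so V_0 = 7.3925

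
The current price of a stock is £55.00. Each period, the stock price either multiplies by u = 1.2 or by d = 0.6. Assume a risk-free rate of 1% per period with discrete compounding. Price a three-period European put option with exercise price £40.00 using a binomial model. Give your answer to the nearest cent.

£4.11

Risk-neutral probability p = (1 + 0.01 − 0.6)/(1.2 − 0.6) = 0.4100/0.6000 = 0.6833
Terminal stock prices: S_uuu = 95.04, S_uud = 47.52, S_udd = 23.76, S_ddd = 11.88
Terminal payoffs (K − S): max(-55.04, 0) = 0, max(-7.52, 0) = 0, max(16.24, 0) = 16.24, max(28.12, 0) = 28.12
Node uu (S = 79.2): V_uu = 1/1.01·[0.6833·0.0000 + 0.3167·0.0000] = 0.0000
Node ud (S = 39.6): V_ud = 1/1.01·[0.6833·0.0000 + 0.3167·16.2400] = 5.0917
Node dd (S = 19.8): V_dd = 1/1.01·[0.6833·16.2400 + 0.3167·28.1200] = 19.8040
Node u (S = 66): V_u = 1/1.01·[0.6833·0.0000 + 0.3167·5.0917] = 1.5964
Node d (S = 33): V_d = 1/1.01·[0.6833·5.0917 + 0.3167·19.8040] = 9.6541
Node 0 (S = 55): V_0 = 1/1.01·[0.6833·1.5964 + 0.3167·9.6541] = 4.1069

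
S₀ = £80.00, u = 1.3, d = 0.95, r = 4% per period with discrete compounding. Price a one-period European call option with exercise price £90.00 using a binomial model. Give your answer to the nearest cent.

Risk-neutral probability p = (1 + 0.04 − 0.95)/(1.3 − 0.95) = 0.0900/0.3500 = 0.2571
Terminal stock prices: S_u = 104, S_d = 76
Terminal payoffs (S − K): max(14, 0) = 14, max(-14, 0) = 0
Node 0 (S = 80): V_0 = 1/1.04·[0.2571·14.0000 + 0.7429·0.0000] = 3.4615

£3.46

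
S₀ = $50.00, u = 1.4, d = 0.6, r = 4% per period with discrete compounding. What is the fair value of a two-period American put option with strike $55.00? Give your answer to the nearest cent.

$13.79

Risk-neutral probability p = (1 + 0.04 − 0.6)/(1.4 − 0.6) = 0.4400/0.8000 = 0.5500
Terminal stock prices: S_uu = 98, S_ud = 42, S_dd = 18
Terminal payoffs (K − S): max(-43, 0) = 0, max(13, 0) = 13, max(37, 0) = 37
Node u (S = 70): continuation = 1/1.04·[0.5500·0.0000 + 0.4500·13.0000] = 5.6250; exercise value = 0.0000 ≤ continuation, so V_u = 5.6250
Node d (S = 30): continuation = 1/1.04·[0.5500·13.0000 + 0.4500·37.0000] = 22.8846; exercise value = 25.0000 > continuation, so V_d = 25.0000 (exercise)
Node 0 (S = 50): continuation = 1/1.04·[0.5500·5.6250 + 0.4500·25.0000] = 13.7921; exercise value = 5.0000 ≤ continuation, so V_0 = 13.7921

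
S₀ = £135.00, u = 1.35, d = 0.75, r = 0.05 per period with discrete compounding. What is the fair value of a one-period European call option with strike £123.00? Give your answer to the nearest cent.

Risk-neutral probability p = (1 + 0.05 − 0.75)/(1.35 − 0.75) = 0.3000/0.6000 = 0.5000
Terminal stock prices: S_u = 182.2, S_d = 101.2
Terminal payoffs (S − K): max(59.25, 0) = 59.25, max(-21.75, 0) = 0
Node 0 (S = 135): V_0 = 1/1.05·[0.5000·59.2500 + 0.5000·0.0000] = 28.2143

£28.21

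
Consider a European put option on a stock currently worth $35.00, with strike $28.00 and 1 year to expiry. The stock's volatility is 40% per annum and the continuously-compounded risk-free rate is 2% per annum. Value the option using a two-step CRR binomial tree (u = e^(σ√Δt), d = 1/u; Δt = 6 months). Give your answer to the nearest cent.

$2.43

CRR parameters: u = e^(σ√Δt) = e^(0.4·√0.5) = 1.3269, d = 1/u = 0.7536
Per-period rate: rΔt = 0.02·0.5 = 0.01, so R = e^0.01 = 1.0101
Risk-neutral probability p = (e^0.01 − 0.7536)/(1.3269 − 0.7536) = 0.2564/0.5733 = 0.4473
Terminal stock prices: S_uu = 61.62, S_ud = 35, S_dd = 19.88
Terminal payoffs (K − S): max(-33.62, 0) = 0, max(-7, 0) = 0, max(8.121, 0) = 8.121
Node u (S = 46.44): V_u = e^(−0.01)·[0.4473·0.0000 + 0.5527·0.0000] = 0.0000
Node d (S = 26.38): V_d = e^(−0.01)·[0.4473·0.0000 + 0.5527·8.1210] = 4.4439
Node 0 (S = 35): V_0 = e^(−0.01)·[0.4473·0.0000 + 0.5527·4.4439] = 2.4318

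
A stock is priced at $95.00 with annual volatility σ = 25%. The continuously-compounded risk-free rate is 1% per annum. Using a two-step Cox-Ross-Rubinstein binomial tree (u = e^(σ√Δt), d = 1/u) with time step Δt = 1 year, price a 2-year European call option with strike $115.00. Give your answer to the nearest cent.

CRR parameters: u = e^(σ√Δt) = e^(0.25·√1) = 1.2840, d = 1/u = 0.7788
Per-period rate: rΔt = 0.01·1 = 0.01, so R = e^0.01 = 1.0101
Risk-neutral probability p = (e^0.01 − 0.7788)/(1.2840 − 0.7788) = 0.2312/0.5052 = 0.4577
Terminal stock prices: S_uu = 156.6, S_ud = 95, S_dd = 57.62
Terminal payoffs (S − K): max(41.63, 0) = 41.63, max(-20, 0) = 0, max(-57.38, 0) = 0
Node u (S = 122): V_u = e^(−0.01)·[0.4577·41.6285 + 0.5423·0.0000] = 18.8644
Node d (S = 73.99): V_d = e^(−0.01)·[0.4577·0.0000 + 0.5423·0.0000] = 0.0000
Node 0 (S = 95): V_0 = e^(−0.01)·[0.4577·18.8644 + 0.5423·0.0000] = 8.5486

$8.55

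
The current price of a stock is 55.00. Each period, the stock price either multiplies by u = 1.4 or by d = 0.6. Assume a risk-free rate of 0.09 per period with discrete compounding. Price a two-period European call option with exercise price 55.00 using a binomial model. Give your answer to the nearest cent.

Risk-neutral probability p = (1 + 0.09 − 0.6)/(1.4 − 0.6) = 0.4900/0.8000 = 0.6125
Terminal stock prices: S_uu = 107.8, S_ud = 46.2, S_dd = 19.8
Terminal payoffs (S − K): max(52.8, 0) = 52.8, max(-8.8, 0) = 0, max(-35.2, 0) = 0
Node u (S = 77): V_u = 1/1.09·[0.6125·52.8000 + 0.3875·0.0000] = 29.6697
Node d (S = 33): V_d = 1/1.09·[0.6125·0.0000 + 0.3875·0.0000] = 0.0000
Node 0 (S = 55): V_0 = 1/1.09·[0.6125·29.6697 + 0.3875·0.0000] = 16.6722

16.67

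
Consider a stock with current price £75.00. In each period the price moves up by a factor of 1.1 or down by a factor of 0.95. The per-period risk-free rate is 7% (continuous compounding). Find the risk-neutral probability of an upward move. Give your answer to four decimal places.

Risk-neutral probability p = (e^0.07 − 0.95)/(1.1 − 0.95) = 0.1225/0.1500 = 0.8167

p = 0.8167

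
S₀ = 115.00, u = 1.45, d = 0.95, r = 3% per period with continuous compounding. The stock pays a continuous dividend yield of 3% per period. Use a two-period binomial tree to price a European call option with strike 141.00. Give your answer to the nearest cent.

Per-period risk-free factor R = e^0.03 = 1.0305; dividend-adjusted growth = e^(0.03−0.03) = 1.0000.
Risk-neutral probability p = (1.0000 − 0.95)/(1.45 − 0.95) = 0.0500/0.5000 = 0.1000
Terminal stock prices: S_uu = 241.8, S_ud = 158.4, S_dd = 103.8
Terminal payoffs (S − K): max(100.8, 0) = 100.8, max(17.41, 0) = 17.41, max(-37.21, 0) = 0
Node u (S = 166.8): V_u = e^(−0.03)·[0.1000·100.7875 + 0.9000·17.4125] = 24.9890
Node d (S = 109.2): V_d = e^(−0.03)·[0.1000·17.4125 + 0.9000·0.0000] = 1.6898
Node 0 (S = 115): V_0 = e^(−0.03)·[0.1000·24.9890 + 0.9000·1.6898] = 3.9009

3.90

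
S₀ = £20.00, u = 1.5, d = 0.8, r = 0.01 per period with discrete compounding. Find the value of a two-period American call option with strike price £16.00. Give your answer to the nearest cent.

£5.85

Risk-neutral probability p = (1 + 0.01 − 0.8)/(1.5 − 0.8) = 0.2100/0.7000 = 0.3000
Terminal stock prices: S_uu = 45, S_ud = 24, S_dd = 12.8
Terminal payoffs (S − K): max(29, 0) = 29, max(8, 0) = 8, max(-3.2, 0) = 0
Node u (S = 30): continuation = 1/1.01·[0.3000·29.0000 + 0.7000·8.0000] = 14.1584; exercise value = 14.0000 ≤ continuation, so V_u = 14.1584
Node d (S = 16): continuation = 1/1.01·[0.3000·8.0000 + 0.7000·0.0000] = 2.3762; exercise value = 0.0000 ≤ continuation, so V_d = 2.3762
Node 0 (S = 20): continuation = 1/1.01·[0.3000·14.1584 + 0.7000·2.3762] = 5.8524; exercise value = 4.0000 ≤ continuation, so V_0 = 5.8524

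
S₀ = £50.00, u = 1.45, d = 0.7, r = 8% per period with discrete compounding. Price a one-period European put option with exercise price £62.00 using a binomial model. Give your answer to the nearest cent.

£12.33

Risk-neutral probability p = (1 + 0.08 − 0.7)/(1.45 − 0.7) = 0.3800/0.7500 = 0.5067
Terminal stock prices: S_u = 72.5, S_d = 35
Terminal payoffs (K − S): max(-10.5, 0) = 0, max(27, 0) = 27
Node 0 (S = 50): V_0 = 1/1.08·[0.5067·0.0000 + 0.4933·27.0000] = 12.3333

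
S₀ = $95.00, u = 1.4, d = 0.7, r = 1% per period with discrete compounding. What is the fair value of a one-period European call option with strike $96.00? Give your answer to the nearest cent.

Risk-neutral probability p = (1 + 0.01 − 0.7)/(1.4 − 0.7) = 0.3100/0.7000 = 0.4429
Terminal stock prices: S_u = 133, S_d = 66.5
Terminal payoffs (S − K): max(37, 0) = 37, max(-29.5, 0) = 0
Node 0 (S = 95): V_0 = 1/1.01·[0.4429·37.0000 + 0.5571·0.0000] = 16.2235

$16.22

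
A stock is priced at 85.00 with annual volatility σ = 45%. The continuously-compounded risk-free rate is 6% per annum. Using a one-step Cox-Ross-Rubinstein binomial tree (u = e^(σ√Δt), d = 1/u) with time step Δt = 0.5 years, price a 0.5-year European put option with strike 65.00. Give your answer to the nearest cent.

CRR parameters: u = e^(σ√Δt) = e^(0.45·√0.5) = 1.3746, d = 1/u = 0.7275
Per-period rate: rΔt = 0.06·0.5 = 0.03, so R = e^0.03 = 1.0305
Risk-neutral probability p = (e^0.03 − 0.7275)/(1.3746 − 0.7275) = 0.3030/0.6472 = 0.4682
Terminal stock prices: S_u = 116.8, S_d = 61.83
Terminal payoffs (K − S): max(-51.85, 0) = 0, max(3.166, 0) = 3.166
Node 0 (S = 85): V_0 = e^(−0.03)·[0.4682·0.0000 + 0.5318·3.1660] = 1.6340

1.63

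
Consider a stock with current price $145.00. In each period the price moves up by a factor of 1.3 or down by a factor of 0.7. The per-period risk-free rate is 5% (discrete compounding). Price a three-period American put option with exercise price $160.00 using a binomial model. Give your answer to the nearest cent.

$29.40

Risk-neutral probability p = (1 + 0.05 − 0.7)/(1.3 − 0.7) = 0.3500/0.6000 = 0.5833
Terminal stock prices: S_uuu = 318.6, S_uud = 171.5, S_udd = 92.36, S_ddd = 49.73
Terminal payoffs (K − S): max(-158.6, 0) = 0, max(-11.53, 0) = 0, max(67.64, 0) = 67.64, max(110.3, 0) = 110.3
Node uu (S = 245.1): continuation = 1/1.05·[0.5833·0.0000 + 0.4167·0.0000] = 0.0000; exercise value = 0.0000 ≤ continuation, so V_uu = 0.0000
Node ud (S = 131.9): continuation = 1/1.05·[0.5833·0.0000 + 0.4167·67.6350] = 26.8393; exercise value = 28.0500 > continuation, so V_ud = 28.0500 (exercise)
Node dd (S = 71.05): continuation = 1/1.05·[0.5833·67.6350 + 0.4167·110.2650] = 81.3310; exercise value = 88.9500 > continuation, so V_dd = 88.9500 (exercise)
Node u (S = 188.5): continuation = 1/1.05·[0.5833·0.0000 + 0.4167·28.0500] = 11.1310; exercise value = 0.0000 ≤ continuation, so V_u = 11.1310
Node d (S = 101.5): continuation = 1/1.05·[0.5833·28.0500 + 0.4167·88.9500] = 50.8810; exercise value = 58.5000 > continuation, so V_d = 58.5000 (exercise)
Node 0 (S = 145): continuation = 1/1.05·[0.5833·11.1310 + 0.4167·58.5000] = 29.3981; exercise value = 15.0000 ≤ continuation, so V_0 = 29.3981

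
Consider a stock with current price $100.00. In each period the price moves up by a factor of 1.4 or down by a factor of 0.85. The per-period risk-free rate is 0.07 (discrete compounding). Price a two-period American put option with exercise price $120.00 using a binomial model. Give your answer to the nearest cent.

Risk-neutral probability p = (1 + 0.07 − 0.85)/(1.4 − 0.85) = 0.2200/0.5500 = 0.4000
Terminal stock prices: S_uu = 196, S_ud = 119, S_dd = 72.25
Terminal payoffs (K − S): max(-76, 0) = 0, max(1, 0) = 1, max(47.75, 0) = 47.75
Node u (S = 140): continuation = 1/1.07·[0.4000·0.0000 + 0.6000·1.0000] = 0.5607; exercise value = 0.0000 ≤ continuation, so V_u = 0.5607
Node d (S = 85): continuation = 1/1.07·[0.4000·1.0000 + 0.6000·47.7500] = 27.1495; exercise value = 35.0000 > continuation, so V_d = 35.0000 (exercise)
Node 0 (S = 100): continuation = 1/1.07·[0.4000·0.5607 + 0.6000·35.0000] = 19.8358; exercise value = 20.0000 > continuation, so V_0 = 20.0000 (exercise)

$20.00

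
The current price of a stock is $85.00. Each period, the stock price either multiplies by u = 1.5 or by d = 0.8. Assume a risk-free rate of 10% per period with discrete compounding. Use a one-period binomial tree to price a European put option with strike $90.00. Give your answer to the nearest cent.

$11.43

Risk-neutral probability p = (1 + 0.1 − 0.8)/(1.5 − 0.8) = 0.3000/0.7000 = 0.4286
Terminal stock prices: S_u = 127.5, S_d = 68
Terminal payoffs (K − S): max(-37.5, 0) = 0, max(22, 0) = 22
Node 0 (S = 85): V_0 = 1/1.1·[0.4286·0.0000 + 0.5714·22.0000] = 11.4286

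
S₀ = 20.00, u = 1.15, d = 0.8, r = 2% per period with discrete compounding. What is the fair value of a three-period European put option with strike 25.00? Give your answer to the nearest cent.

Risk-neutral probability p = (1 + 0.02 − 0.8)/(1.15 − 0.8) = 0.2200/0.3500 = 0.6286
Terminal stock prices: S_uuu = 30.42, S_uud = 21.16, S_udd = 14.72, S_ddd = 10.24
Terminal payoffs (K − S): max(-5.417, 0) = 0, max(3.84, 0) = 3.84, max(10.28, 0) = 10.28, max(14.76, 0) = 14.76
Node uu (S = 26.45): V_uu = 1/1.02·[0.6286·0.0000 + 0.3714·3.8400] = 1.3983
Node ud (S = 18.4): V_ud = 1/1.02·[0.6286·3.8400 + 0.3714·10.2800] = 6.1098
Node dd (S = 12.8): V_dd = 1/1.02·[0.6286·10.2800 + 0.3714·14.7600] = 11.7098
Node u (S = 23): V_u = 1/1.02·[0.6286·1.3983 + 0.3714·6.1098] = 3.0866
Node d (S = 16): V_d = 1/1.02·[0.6286·6.1098 + 0.3714·11.7098] = 8.0292
Node 0 (S = 20): V_0 = 1/1.02·[0.6286·3.0866 + 0.3714·8.0292] = 4.8259

4.83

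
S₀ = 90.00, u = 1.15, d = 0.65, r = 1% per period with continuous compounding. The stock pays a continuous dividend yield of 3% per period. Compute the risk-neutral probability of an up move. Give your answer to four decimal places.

Per-period risk-free factor R = e^0.01 = 1.0101; dividend-adjusted growth = e^(0.01−0.03) = 0.9802.
Risk-neutral probability p = (0.9802 − 0.65)/(1.15 − 0.65) = 0.3302/0.5000 = 0.6604

p = 0.6604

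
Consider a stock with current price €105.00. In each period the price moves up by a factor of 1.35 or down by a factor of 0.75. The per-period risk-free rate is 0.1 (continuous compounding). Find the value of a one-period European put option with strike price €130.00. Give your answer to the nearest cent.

€18.92

Risk-neutral probability p = (e^0.1 − 0.75)/(1.35 − 0.75) = 0.3552/0.6000 = 0.5920
Terminal stock prices: S_u = 141.8, S_d = 78.75
Terminal payoffs (K − S): max(-11.75, 0) = 0, max(51.25, 0) = 51.25
Node 0 (S = 105): V_0 = e^(−0.1)·[0.5920·0.0000 + 0.4080·51.2500] = 18.9224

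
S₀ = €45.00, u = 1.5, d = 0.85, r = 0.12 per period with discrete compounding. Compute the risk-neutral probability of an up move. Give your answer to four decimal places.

Risk-neutral probability p = (1 + 0.12 − 0.85)/(1.5 − 0.85) = 0.2700/0.6500 = 0.4154

p = 0.4154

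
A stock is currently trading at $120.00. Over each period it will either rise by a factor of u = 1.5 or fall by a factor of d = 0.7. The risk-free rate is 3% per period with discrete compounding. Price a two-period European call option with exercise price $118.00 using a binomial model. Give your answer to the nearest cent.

Risk-neutral probability p = (1 + 0.03 − 0.7)/(1.5 − 0.7) = 0.3300/0.8000 = 0.4125
Terminal stock prices: S_uu = 270, S_ud = 126, S_dd = 58.8
Terminal payoffs (S − K): max(152, 0) = 152, max(8, 0) = 8, max(-59.2, 0) = 0
Node u (S = 180): V_u = 1/1.03·[0.4125·152.0000 + 0.5875·8.0000] = 65.4369
Node d (S = 84): V_d = 1/1.03·[0.4125·8.0000 + 0.5875·0.0000] = 3.2039
Node 0 (S = 120): V_0 = 1/1.03·[0.4125·65.4369 + 0.5875·3.2039] = 28.0340

$28.03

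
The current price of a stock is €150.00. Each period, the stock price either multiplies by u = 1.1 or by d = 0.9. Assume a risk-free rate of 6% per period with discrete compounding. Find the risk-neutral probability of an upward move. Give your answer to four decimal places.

Risk-neutral probability p = (1 + 0.06 − 0.9)/(1.1 − 0.9) = 0.1600/0.2000 = 0.8000

p = 0.8000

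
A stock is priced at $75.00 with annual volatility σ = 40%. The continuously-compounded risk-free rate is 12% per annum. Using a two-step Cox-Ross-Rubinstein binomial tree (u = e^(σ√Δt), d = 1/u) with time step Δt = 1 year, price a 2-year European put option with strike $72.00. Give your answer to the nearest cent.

CRR parameters: u = e^(σ√Δt) = e^(0.4·√1) = 1.4918, d = 1/u = 0.6703
Per-period rate: rΔt = 0.12·1 = 0.12, so R = e^0.12 = 1.1275
Risk-neutral probability p = (e^0.12 − 0.6703)/(1.4918 − 0.6703) = 0.4572/0.8215 = 0.5565
Terminal stock prices: S_uu = 166.9, S_ud = 75, S_dd = 33.7
Terminal payoffs (K − S): max(-94.92, 0) = 0, max(-3, 0) = 0, max(38.3, 0) = 38.3
Node u (S = 111.9): V_u = e^(−0.12)·[0.5565·0.0000 + 0.4435·0.0000] = 0.0000
Node d (S = 50.27): V_d = e^(−0.12)·[0.5565·0.0000 + 0.4435·38.3003] = 15.0650
Node 0 (S = 75): V_0 = e^(−0.12)·[0.5565·0.0000 + 0.4435·15.0650] = 5.9257

$5.93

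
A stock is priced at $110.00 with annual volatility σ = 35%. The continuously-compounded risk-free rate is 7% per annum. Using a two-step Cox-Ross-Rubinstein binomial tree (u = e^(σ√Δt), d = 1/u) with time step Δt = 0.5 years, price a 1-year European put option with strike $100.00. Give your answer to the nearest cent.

CRR parameters: u = e^(σ√Δt) = e^(0.35·√0.5) = 1.2808, d = 1/u = 0.7808
Per-period rate: rΔt = 0.07·0.5 = 0.035, so R = e^0.035 = 1.0356
Risk-neutral probability p = (e^0.035 − 0.7808)/(1.2808 − 0.7808) = 0.2549/0.5000 = 0.5097
Terminal stock prices: S_uu = 180.5, S_ud = 110, S_dd = 67.05
Terminal payoffs (K − S): max(-80.45, 0) = 0, max(-10, 0) = 0, max(32.95, 0) = 32.95
Node u (S = 140.9): V_u = e^(−0.035)·[0.5097·0.0000 + 0.4903·0.0000] = 0.0000
Node d (S = 85.88): V_d = e^(−0.035)·[0.5097·0.0000 + 0.4903·32.9455] = 15.5984
Node 0 (S = 110): V_0 = e^(−0.035)·[0.5097·0.0000 + 0.4903·15.5984] = 7.3852

$7.39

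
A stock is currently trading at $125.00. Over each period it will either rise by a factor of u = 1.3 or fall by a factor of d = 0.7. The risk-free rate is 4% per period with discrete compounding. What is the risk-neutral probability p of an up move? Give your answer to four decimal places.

p = 0.5667

Risk-neutral probability p = (1 + 0.04 − 0.7)/(1.3 − 0.7) = 0.3400/0.6000 = 0.5667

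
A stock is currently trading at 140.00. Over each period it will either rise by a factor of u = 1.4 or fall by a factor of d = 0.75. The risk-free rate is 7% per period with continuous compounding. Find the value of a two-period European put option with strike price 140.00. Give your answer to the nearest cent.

Risk-neutral probability p = (e^0.07 − 0.75)/(1.4 − 0.75) = 0.3225/0.6500 = 0.4962
Terminal stock prices: S_uu = 274.4, S_ud = 147, S_dd = 78.75
Terminal payoffs (K − S): max(-134.4, 0) = 0, max(-7, 0) = 0, max(61.25, 0) = 61.25
Node u (S = 196): V_u = e^(−0.07)·[0.4962·0.0000 + 0.5038·0.0000] = 0.0000
Node d (S = 105): V_d = e^(−0.07)·[0.4962·0.0000 + 0.5038·61.2500] = 28.7735
Node 0 (S = 140): V_0 = e^(−0.07)·[0.4962·0.0000 + 0.5038·28.7735] = 13.5170

13.52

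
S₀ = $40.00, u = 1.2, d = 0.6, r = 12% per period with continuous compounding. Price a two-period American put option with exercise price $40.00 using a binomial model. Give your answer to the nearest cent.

$2.65

Risk-neutral probability p = (e^0.12 − 0.6)/(1.2 − 0.6) = 0.5275/0.6000 = 0.8792
Terminal stock prices: S_uu = 57.6, S_ud = 28.8, S_dd = 14.4
Terminal payoffs (K − S): max(-17.6, 0) = 0, max(11.2, 0) = 11.2, max(25.6, 0) = 25.6
Node u (S = 48): continuation = e^(−0.12)·[0.8792·0.0000 + 0.1208·11.2000] = 1.2004; exercise value = 0.0000 ≤ continuation, so V_u = 1.2004
Node d (S = 24): continuation = e^(−0.12)·[0.8792·11.2000 + 0.1208·25.6000] = 11.4768; exercise value = 16.0000 > continuation, so V_d = 16.0000 (exercise)
Node 0 (S = 40): continuation = e^(−0.12)·[0.8792·1.2004 + 0.1208·16.0000] = 2.6508; exercise value = 0.0000 ≤ continuation, so V_0 = 2.6508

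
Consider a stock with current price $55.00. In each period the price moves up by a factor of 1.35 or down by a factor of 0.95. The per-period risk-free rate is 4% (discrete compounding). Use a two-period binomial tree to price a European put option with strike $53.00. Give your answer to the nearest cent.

Risk-neutral probability p = (1 + 0.04 − 0.95)/(1.35 − 0.95) = 0.0900/0.4000 = 0.2250
Terminal stock prices: S_uu = 100.2, S_ud = 70.54, S_dd = 49.64
Terminal payoffs (K − S): max(-47.24, 0) = 0, max(-17.54, 0) = 0, max(3.363, 0) = 3.363
Node u (S = 74.25): V_u = 1/1.04·[0.2250·0.0000 + 0.7750·0.0000] = 0.0000
Node d (S = 52.25): V_d = 1/1.04·[0.2250·0.0000 + 0.7750·3.3625] = 2.5057
Node 0 (S = 55): V_0 = 1/1.04·[0.2250·0.0000 + 0.7750·2.5057] = 1.8672

$1.87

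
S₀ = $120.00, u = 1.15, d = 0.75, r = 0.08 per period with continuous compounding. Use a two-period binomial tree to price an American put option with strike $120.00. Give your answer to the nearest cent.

$6.57

Risk-neutral probability p = (e^0.08 − 0.75)/(1.15 − 0.75) = 0.3333/0.4000 = 0.8332
Terminal stock prices: S_uu = 158.7, S_ud = 103.5, S_dd = 67.5
Terminal payoffs (K − S): max(-38.7, 0) = 0, max(16.5, 0) = 16.5, max(52.5, 0) = 52.5
Node u (S = 138): continuation = e^(−0.08)·[0.8332·0.0000 + 0.1668·16.5000] = 2.5403; exercise value = 0.0000 ≤ continuation, so V_u = 2.5403
Node d (S = 90): continuation = e^(−0.08)·[0.8332·16.5000 + 0.1668·52.5000] = 20.7740; exercise value = 30.0000 > continuation, so V_d = 30.0000 (exercise)
Node 0 (S = 120): continuation = e^(−0.08)·[0.8332·2.5403 + 0.1668·30.0000] = 6.5727; exercise value = 0.0000 ≤ continuation, so V_0 = 6.5727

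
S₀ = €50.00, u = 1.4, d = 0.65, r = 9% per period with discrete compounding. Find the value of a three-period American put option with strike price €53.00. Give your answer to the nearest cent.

€9.59

Risk-neutral probability p = (1 + 0.09 − 0.65)/(1.4 − 0.65) = 0.4400/0.7500 = 0.5867
Terminal stock prices: S_uuu = 137.2, S_uud = 63.7, S_udd = 29.58, S_ddd = 13.73
Terminal payoffs (K − S): max(-84.2, 0) = 0, max(-10.7, 0) = 0, max(23.42, 0) = 23.42, max(39.27, 0) = 39.27
Node uu (S = 98): continuation = 1/1.09·[0.5867·0.0000 + 0.4133·0.0000] = 0.0000; exercise value = 0.0000 ≤ continuation, so V_uu = 0.0000
Node ud (S = 45.5): continuation = 1/1.09·[0.5867·0.0000 + 0.4133·23.4250] = 8.8829; exercise value = 7.5000 ≤ continuation, so V_ud = 8.8829
Node dd (S = 21.13): continuation = 1/1.09·[0.5867·23.4250 + 0.4133·39.2687] = 27.4989; exercise value = 31.8750 > continuation, so V_dd = 31.8750 (exercise)
Node u (S = 70): continuation = 1/1.09·[0.5867·0.0000 + 0.4133·8.8829] = 3.3684; exercise value = 0.0000 ≤ continuation, so V_u = 3.3684
Node d (S = 32.5): continuation = 1/1.09·[0.5867·8.8829 + 0.4133·31.8750] = 16.8682; exercise value = 20.5000 > continuation, so V_d = 20.5000 (exercise)
Node 0 (S = 50): continuation = 1/1.09·[0.5867·3.3684 + 0.4133·20.5000] = 9.5867; exercise value = 3.0000 ≤ continuation, so V_0 = 9.5867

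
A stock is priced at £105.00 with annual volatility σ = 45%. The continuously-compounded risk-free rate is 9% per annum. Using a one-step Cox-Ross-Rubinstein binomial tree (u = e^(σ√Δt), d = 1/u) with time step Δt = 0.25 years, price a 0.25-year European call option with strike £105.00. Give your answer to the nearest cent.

CRR parameters: u = e^(σ√Δt) = e^(0.45·√0.25) = 1.2523, d = 1/u = 0.7985
Per-period rate: rΔt = 0.09·0.25 = 0.0225, so R = e^0.0225 = 1.0228
Risk-neutral probability p = (e^0.0225 − 0.7985)/(1.2523 − 0.7985) = 0.2242/0.4538 = 0.4941
Terminal stock prices: S_u = 131.5, S_d = 83.84
Terminal payoffs (S − K): max(26.49, 0) = 26.49, max(-21.16, 0) = 0
Node 0 (S = 105): V_0 = e^(−0.0225)·[0.4941·26.4939 + 0.5059·0.0000] = 12.8001

£12.80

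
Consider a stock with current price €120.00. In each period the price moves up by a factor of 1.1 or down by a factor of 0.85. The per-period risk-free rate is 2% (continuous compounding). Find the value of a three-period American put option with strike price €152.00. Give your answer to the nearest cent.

Risk-neutral probability p = (e^0.02 − 0.85)/(1.1 − 0.85) = 0.1702/0.2500 = 0.6808
Terminal stock prices: S_uuu = 159.7, S_uud = 123.4, S_udd = 95.37, S_ddd = 73.69
Terminal payoffs (K − S): max(-7.72, 0) = 0, max(28.58, 0) = 28.58, max(56.63, 0) = 56.63, max(78.31, 0) = 78.31
Node uu (S = 145.2): continuation = e^(−0.02)·[0.6808·0.0000 + 0.3192·28.5800] = 8.9419; exercise value = 6.8000 ≤ continuation, so V_uu = 8.9419
Node ud (S = 112.2): continuation = e^(−0.02)·[0.6808·28.5800 + 0.3192·56.6300] = 36.7902; exercise value = 39.8000 > continuation, so V_ud = 39.8000 (exercise)
Node dd (S = 86.7): continuation = e^(−0.02)·[0.6808·56.6300 + 0.3192·78.3050] = 62.2902; exercise value = 65.3000 > continuation, so V_dd = 65.3000 (exercise)
Node u (S = 132): continuation = e^(−0.02)·[0.6808·8.9419 + 0.3192·39.8000] = 18.4196; exercise value = 20.0000 > continuation, so V_u = 20.0000 (exercise)
Node d (S = 102): continuation = e^(−0.02)·[0.6808·39.8000 + 0.3192·65.3000] = 46.9902; exercise value = 50.0000 > continuation, so V_d = 50.0000 (exercise)
Node 0 (S = 120): continuation = e^(−0.02)·[0.6808·20.0000 + 0.3192·50.0000] = 28.9902; exercise value = 32.0000 > continuation, so V_0 = 32.0000 (exercise)

€32.00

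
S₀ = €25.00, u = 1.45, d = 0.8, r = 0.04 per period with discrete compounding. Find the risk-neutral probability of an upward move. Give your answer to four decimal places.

p = 0.3692

Risk-neutral probability p = (1 + 0.04 − 0.8)/(1.45 − 0.8) = 0.2400/0.6500 = 0.3692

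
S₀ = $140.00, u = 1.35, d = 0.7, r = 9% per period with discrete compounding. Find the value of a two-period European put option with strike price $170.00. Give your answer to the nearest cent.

$28.89

Risk-neutral probability p = (1 + 0.09 − 0.7)/(1.35 − 0.7) = 0.3900/0.6500 = 0.6000
Terminal stock prices: S_uu = 255.2, S_ud = 132.3, S_dd = 68.6
Terminal payoffs (K − S): max(-85.15, 0) = 0, max(37.7, 0) = 37.7, max(101.4, 0) = 101.4
Node u (S = 189): V_u = 1/1.09·[0.6000·0.0000 + 0.4000·37.7000] = 13.8349
Node d (S = 98): V_d = 1/1.09·[0.6000·37.7000 + 0.4000·101.4000] = 57.9633
Node 0 (S = 140): V_0 = 1/1.09·[0.6000·13.8349 + 0.4000·57.9633] = 28.8865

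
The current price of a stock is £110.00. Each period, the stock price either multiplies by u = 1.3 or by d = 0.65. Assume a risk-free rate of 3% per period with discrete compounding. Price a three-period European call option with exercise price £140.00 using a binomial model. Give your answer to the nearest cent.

£18.59

Risk-neutral probability p = (1 + 0.03 − 0.65)/(1.3 − 0.65) = 0.3800/0.6500 = 0.5846
Terminal stock prices: S_uuu = 241.7, S_uud = 120.8, S_udd = 60.42, S_ddd = 30.21
Terminal payoffs (S − K): max(101.7, 0) = 101.7, max(-19.16, 0) = 0, max(-79.58, 0) = 0, max(-109.8, 0) = 0
Node uu (S = 185.9): V_uu = 1/1.03·[0.5846·101.6700 + 0.4154·0.0000] = 57.7066
Node ud (S = 92.95): V_ud = 1/1.03·[0.5846·0.0000 + 0.4154·0.0000] = 0.0000
Node dd (S = 46.48): V_dd = 1/1.03·[0.5846·0.0000 + 0.4154·0.0000] = 0.0000
Node u (S = 143): V_u = 1/1.03·[0.5846·57.7066 + 0.4154·0.0000] = 32.7536
Node d (S = 71.5): V_d = 1/1.03·[0.5846·0.0000 + 0.4154·0.0000] = 0.0000
Node 0 (S = 110): V_0 = 1/1.03·[0.5846·32.7536 + 0.4154·0.0000] = 18.5905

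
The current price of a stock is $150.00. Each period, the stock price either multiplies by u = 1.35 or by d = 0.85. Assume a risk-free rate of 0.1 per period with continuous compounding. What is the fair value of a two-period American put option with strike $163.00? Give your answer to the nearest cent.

$15.73

Risk-neutral probability p = (e^0.1 − 0.85)/(1.35 − 0.85) = 0.2552/0.5000 = 0.5103
Terminal stock prices: S_uu = 273.4, S_ud = 172.1, S_dd = 108.4
Terminal payoffs (K − S): max(-110.4, 0) = 0, max(-9.125, 0) = 0, max(54.63, 0) = 54.63
Node u (S = 202.5): continuation = e^(−0.1)·[0.5103·0.0000 + 0.4897·0.0000] = 0.0000; exercise value = 0.0000 ≤ continuation, so V_u = 0.0000
Node d (S = 127.5): continuation = e^(−0.1)·[0.5103·0.0000 + 0.4897·54.6250] = 24.2022; exercise value = 35.5000 > continuation, so V_d = 35.5000 (exercise)
Node 0 (S = 150): continuation = e^(−0.1)·[0.5103·0.0000 + 0.4897·35.5000] = 15.7287; exercise value = 13.0000 ≤ continuation, so V_0 = 15.7287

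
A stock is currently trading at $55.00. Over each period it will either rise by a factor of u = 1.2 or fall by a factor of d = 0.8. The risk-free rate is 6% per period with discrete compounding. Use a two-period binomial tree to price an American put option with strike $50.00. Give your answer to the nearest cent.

$1.98

Risk-neutral probability p = (1 + 0.06 − 0.8)/(1.2 − 0.8) = 0.2600/0.4000 = 0.6500
Terminal stock prices: S_uu = 79.2, S_ud = 52.8, S_dd = 35.2
Terminal payoffs (K − S): max(-29.2, 0) = 0, max(-2.8, 0) = 0, max(14.8, 0) = 14.8
Node u (S = 66): continuation = 1/1.06·[0.6500·0.0000 + 0.3500·0.0000] = 0.0000; exercise value = 0.0000 ≤ continuation, so V_u = 0.0000
Node d (S = 44): continuation = 1/1.06·[0.6500·0.0000 + 0.3500·14.8000] = 4.8868; exercise value = 6.0000 > continuation, so V_d = 6.0000 (exercise)
Node 0 (S = 55): continuation = 1/1.06·[0.6500·0.0000 + 0.3500·6.0000] = 1.9811; exercise value = 0.0000 ≤ continuation, so V_0 = 1.9811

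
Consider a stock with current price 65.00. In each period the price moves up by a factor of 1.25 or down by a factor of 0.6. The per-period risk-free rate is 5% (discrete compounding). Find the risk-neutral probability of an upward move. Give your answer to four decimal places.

Risk-neutral probability p = (1 + 0.05 − 0.6)/(1.25 − 0.6) = 0.4500/0.6500 = 0.6923

p = 0.6923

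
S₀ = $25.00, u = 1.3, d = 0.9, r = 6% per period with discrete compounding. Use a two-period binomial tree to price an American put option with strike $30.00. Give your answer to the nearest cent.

Risk-neutral probability p = (1 + 0.06 − 0.9)/(1.3 − 0.9) = 0.1600/0.4000 = 0.4000
Terminal stock prices: S_uu = 42.25, S_ud = 29.25, S_dd = 20.25
Terminal payoffs (K − S): max(-12.25, 0) = 0, max(0.75, 0) = 0.75, max(9.75, 0) = 9.75
Node u (S = 32.5): continuation = 1/1.06·[0.4000·0.0000 + 0.6000·0.7500] = 0.4245; exercise value = 0.0000 ≤ continuation, so V_u = 0.4245
Node d (S = 22.5): continuation = 1/1.06·[0.4000·0.7500 + 0.6000·9.7500] = 5.8019; exercise value = 7.5000 > continuation, so V_d = 7.5000 (exercise)
Node 0 (S = 25): continuation = 1/1.06·[0.4000·0.4245 + 0.6000·7.5000] = 4.4055; exercise value = 5.0000 > continuation, so V_0 = 5.0000 (exercise)

$5.00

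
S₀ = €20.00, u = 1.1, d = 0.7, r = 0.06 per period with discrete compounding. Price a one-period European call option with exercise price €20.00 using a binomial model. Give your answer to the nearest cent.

Risk-neutral probability p = (1 + 0.06 − 0.7)/(1.1 − 0.7) = 0.3600/0.4000 = 0.9000
Terminal stock prices: S_u = 22, S_d = 14
Terminal payoffs (S − K): max(2, 0) = 2, max(-6, 0) = 0
Node 0 (S = 20): V_0 = 1/1.06·[0.9000·2.0000 + 0.1000·0.0000] = 1.6981

€1.70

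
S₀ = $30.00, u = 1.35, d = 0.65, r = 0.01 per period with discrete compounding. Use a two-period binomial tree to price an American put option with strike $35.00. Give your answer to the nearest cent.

Risk-neutral probability p = (1 + 0.01 − 0.65)/(1.35 − 0.65) = 0.3600/0.7000 = 0.5143
Terminal stock prices: S_uu = 54.68, S_ud = 26.32, S_dd = 12.68
Terminal payoffs (K − S): max(-19.68, 0) = 0, max(8.675, 0) = 8.675, max(22.32, 0) = 22.32
Node u (S = 40.5): continuation = 1/1.01·[0.5143·0.0000 + 0.4857·8.6750] = 4.1719; exercise value = 0.0000 ≤ continuation, so V_u = 4.1719
Node d (S = 19.5): continuation = 1/1.01·[0.5143·8.6750 + 0.4857·22.3250] = 15.1535; exercise value = 15.5000 > continuation, so V_d = 15.5000 (exercise)
Node 0 (S = 30): continuation = 1/1.01·[0.5143·4.1719 + 0.4857·15.5000] = 9.5783; exercise value = 5.0000 ≤ continuation, so V_0 = 9.5783

$9.58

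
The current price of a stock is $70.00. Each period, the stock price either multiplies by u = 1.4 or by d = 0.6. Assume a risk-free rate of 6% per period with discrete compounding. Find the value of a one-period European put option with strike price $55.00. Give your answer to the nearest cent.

Risk-neutral probability p = (1 + 0.06 − 0.6)/(1.4 − 0.6) = 0.4600/0.8000 = 0.5750
Terminal stock prices: S_u = 98, S_d = 42
Terminal payoffs (K − S): max(-43, 0) = 0, max(13, 0) = 13
Node 0 (S = 70): V_0 = 1/1.06·[0.5750·0.0000 + 0.4250·13.0000] = 5.2123

$5.21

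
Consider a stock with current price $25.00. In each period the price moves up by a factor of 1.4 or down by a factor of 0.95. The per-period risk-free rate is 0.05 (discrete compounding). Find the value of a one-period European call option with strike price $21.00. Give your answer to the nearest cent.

$5.00

Risk-neutral probability p = (1 + 0.05 − 0.95)/(1.4 − 0.95) = 0.1000/0.4500 = 0.2222
Terminal stock prices: S_u = 35, S_d = 23.75
Terminal payoffs (S − K): max(14, 0) = 14, max(2.75, 0) = 2.75
Node 0 (S = 25): V_0 = 1/1.05·[0.2222·14.0000 + 0.7778·2.7500] = 5.0000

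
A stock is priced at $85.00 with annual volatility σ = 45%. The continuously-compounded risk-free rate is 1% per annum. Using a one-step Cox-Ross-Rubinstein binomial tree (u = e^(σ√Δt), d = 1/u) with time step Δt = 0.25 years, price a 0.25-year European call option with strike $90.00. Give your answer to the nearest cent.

CRR parameters: u = e^(σ√Δt) = e^(0.45·√0.25) = 1.2523, d = 1/u = 0.7985
Per-period rate: rΔt = 0.01·0.25 = 0.0025, so R = e^0.0025 = 1.0025
Risk-neutral probability p = (e^0.0025 − 0.7985)/(1.2523 − 0.7985) = 0.2040/0.4538 = 0.4495
Terminal stock prices: S_u = 106.4, S_d = 67.87
Terminal payoffs (S − K): max(16.45, 0) = 16.45, max(-22.13, 0) = 0
Node 0 (S = 85): V_0 = e^(−0.0025)·[0.4495·16.4474 + 0.5505·0.0000] = 7.3747

$7.37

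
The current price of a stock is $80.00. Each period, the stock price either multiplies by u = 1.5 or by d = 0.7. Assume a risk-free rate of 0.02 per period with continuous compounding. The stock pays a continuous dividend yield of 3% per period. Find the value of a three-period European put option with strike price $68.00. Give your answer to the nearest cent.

Per-period risk-free factor R = e^0.02 = 1.0202; dividend-adjusted growth = e^(0.02−0.03) = 0.9900.
Risk-neutral probability p = (0.9900 − 0.7)/(1.5 − 0.7) = 0.2900/0.8000 = 0.3626
Terminal stock prices: S_uuu = 270, S_uud = 126, S_udd = 58.8, S_ddd = 27.44
Terminal payoffs (K − S): max(-202, 0) = 0, max(-58, 0) = 0, max(9.2, 0) = 9.2, max(40.56, 0) = 40.56
Node uu (S = 180): V_uu = e^(−0.02)·[0.3626·0.0000 + 0.6374·0.0000] = 0.0000
Node ud (S = 84): V_ud = e^(−0.02)·[0.3626·0.0000 + 0.6374·9.2000] = 5.7483
Node dd (S = 39.2): V_dd = e^(−0.02)·[0.3626·9.2000 + 0.6374·40.5600] = 28.6120
Node u (S = 120): V_u = e^(−0.02)·[0.3626·0.0000 + 0.6374·5.7483] = 3.5916
Node d (S = 56): V_d = e^(−0.02)·[0.3626·5.7483 + 0.6374·28.6120] = 19.9201
Node 0 (S = 80): V_0 = e^(−0.02)·[0.3626·3.5916 + 0.6374·19.9201] = 13.7228

$13.72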